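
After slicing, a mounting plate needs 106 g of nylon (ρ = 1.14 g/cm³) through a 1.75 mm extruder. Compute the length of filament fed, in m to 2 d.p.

Volume = 106 g / 1.14 g·cm⁻³ = 92.9825 cm³ = 92982.5 mm³.
Cross-section of 1.75 mm filament: π·(1.75/2)² = 2.4053 mm².
L = V/A = 92982.5/2.4053 = 38657.34 mm → 38.66 m.

38.66 m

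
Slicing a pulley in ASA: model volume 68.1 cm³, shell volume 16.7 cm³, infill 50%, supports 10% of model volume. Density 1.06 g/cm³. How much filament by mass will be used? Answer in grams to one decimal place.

Infill region = 68.1 − 16.7 = 51.4 cm³.
Infill deposited = 0.50 × 51.4 = 25.7 cm³.
Support = 0.10 × 68.1, so 6.81 cm³.
Total printed volume = 16.7 + 25.7 + 6.81 = 49.21 cm³.
Mass = 49.21 × 1.06, so 52.1626 g.

52.2 g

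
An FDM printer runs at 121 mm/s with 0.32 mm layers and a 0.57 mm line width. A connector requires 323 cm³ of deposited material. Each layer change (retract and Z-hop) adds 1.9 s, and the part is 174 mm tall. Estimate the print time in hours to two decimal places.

Extrusion cross-section = 0.32 × 0.57 = 0.1824 mm².
Total extruded path = 323000/0.1824 = 1770833.3 mm.
Print-move time = 1770833.3 / 121 = 14635 s.
Layer count = ceil(174 / 0.32) = 544.
Layer-change overhead = 544 × 1.9 = 1033.6 s.
Total = 14635 + 1033.6 = 15668.6 s = 4.35 hours.

4.35 hours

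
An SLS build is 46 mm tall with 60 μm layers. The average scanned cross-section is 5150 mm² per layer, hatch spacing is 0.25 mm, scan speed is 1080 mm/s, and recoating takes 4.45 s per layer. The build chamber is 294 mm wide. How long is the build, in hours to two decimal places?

5.01 hours

Layer count = ceil(46 / 0.06) = 767.
Per-layer scan distance = 5150 / 0.25 = 20600 mm.
Laser time per layer: 20600 / 1080 → 19.0741 s.
Per-layer time = 19.0741 + 4.45, so 23.5241 s.
Build time = 767 × 23.5241 = 18042.9847 s = 5.01 hours.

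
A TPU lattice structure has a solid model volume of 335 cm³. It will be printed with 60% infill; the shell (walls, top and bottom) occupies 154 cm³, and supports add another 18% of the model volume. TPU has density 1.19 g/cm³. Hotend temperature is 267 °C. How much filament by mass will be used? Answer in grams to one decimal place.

384.3 g

Volume inside the shell: 335 − 154 → 181 cm³.
Infill volume: 0.60 × 181 → 108.6 cm³.
Support = 0.18 × 335, so 60.3 cm³.
Total extruded = 154 + 108.6 + 60.3, so 322.9 cm³.
Mass = 322.9 × 1.19 = 384.251 g.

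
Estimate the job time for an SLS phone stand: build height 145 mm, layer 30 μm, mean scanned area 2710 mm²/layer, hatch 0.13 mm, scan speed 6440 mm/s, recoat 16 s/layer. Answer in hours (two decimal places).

25.83 hours

Layer count = ceil(145 / 0.03) = 4834.
Scan path per layer = 2710 / 0.13 = 20846.2 mm.
Per-layer scan time: 20846.2 / 6440 → 3.237 s.
Layer cycle = 3.237 + 16 = 19.237 s.
Total: 4834 × 19.237 s = 92991.658 s → 25.83 hours.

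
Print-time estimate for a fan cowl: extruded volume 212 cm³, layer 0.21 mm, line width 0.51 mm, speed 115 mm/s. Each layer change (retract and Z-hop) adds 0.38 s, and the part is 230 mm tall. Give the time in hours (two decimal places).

Line area: 0.21 × 0.51 → 0.1071 mm².
Total extruded path = 212000/0.1071 = 1979458.5 mm.
Print-move time = 1979458.5 / 115, so 17212.7 s.
Layer count = ceil(230 / 0.21) = 1096.
Z-hop total = 1096 × 0.38 = 416.48 s.
Altogether 17212.7 + 416.48 = 17629.18 s, i.e. 4.90 hours.

4.90 hours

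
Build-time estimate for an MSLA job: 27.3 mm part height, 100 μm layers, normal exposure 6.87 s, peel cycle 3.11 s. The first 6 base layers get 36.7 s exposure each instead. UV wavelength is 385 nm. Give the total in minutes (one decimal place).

48.4 minutes

Layer count = ceil(27.3 / 0.1) = 273.
Base layers: 6 × (36.7 + 3.11) → 238.86 s.
Normal layers = 267 × (6.87 + 3.11), so 2664.66 s.
Total = 238.86 + 2664.66 = 2903.52 s = 48.4 minutes.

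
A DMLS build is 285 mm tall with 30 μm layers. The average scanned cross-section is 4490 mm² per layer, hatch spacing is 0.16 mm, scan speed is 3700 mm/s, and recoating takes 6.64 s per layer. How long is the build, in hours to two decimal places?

Layers = ⌈285/0.03⌉ = 9500.
Scan path per layer: 4490 / 0.16 → 28062.5 mm.
Per-layer scan time = 28062.5 / 3700 = 7.5845 s.
Time per layer: 7.5845 + 6.64 → 14.2245 s.
Total: 9500 × 14.2245 s = 135132.75 s → 37.54 hours.

37.54 hours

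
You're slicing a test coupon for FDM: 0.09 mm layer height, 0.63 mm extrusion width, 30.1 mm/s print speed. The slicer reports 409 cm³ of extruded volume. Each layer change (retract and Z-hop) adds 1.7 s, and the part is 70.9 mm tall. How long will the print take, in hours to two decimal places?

Line area = 0.09 × 0.63 = 0.0567 mm².
Total extruded path = 409000/0.0567 = 7213403.9 mm.
Extrusion time = 7213403.9 / 30.1, so 239648 s.
Number of layers: 70.9 / 0.09 → 788 (rounded up).
Layer-change overhead = 788 × 1.7 = 1339.6 s.
Altogether 239648 + 1339.6 = 240987.6 s, i.e. 66.94 hours.

66.94 hours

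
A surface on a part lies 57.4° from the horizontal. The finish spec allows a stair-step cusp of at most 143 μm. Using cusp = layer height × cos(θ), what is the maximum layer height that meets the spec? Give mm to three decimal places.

cos(57.4°) = 0.5388; t_max = 0.143/0.5388 = 0.265 mm.

0.265 mm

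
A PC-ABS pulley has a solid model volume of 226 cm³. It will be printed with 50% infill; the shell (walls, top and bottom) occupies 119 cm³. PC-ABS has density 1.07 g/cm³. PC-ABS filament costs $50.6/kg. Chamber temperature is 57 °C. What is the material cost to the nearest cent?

$9.34

Infill region = 226 − 119, so 107 cm³.
Infill deposited: 0.50 × 107 → 53.5 cm³.
Deposited volume: 119 + 53.5 → 172.5 cm³.
Mass = 172.5 × 1.07, so 184.575 g.
At $50.6/kg: 184.575/1000 × 50.6 = $9.34.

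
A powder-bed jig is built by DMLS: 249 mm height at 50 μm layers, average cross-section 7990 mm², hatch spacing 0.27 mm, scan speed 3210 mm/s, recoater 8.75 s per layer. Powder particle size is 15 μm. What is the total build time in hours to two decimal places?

Layers = ⌈249/0.05⌉ = 4980.
Hatch length per layer = 7990 / 0.27 = 29592.6 mm.
Per-layer scan time = 29592.6 / 3210, so 9.2189 s.
Per-layer time = 9.2189 + 8.75, so 17.9689 s.
Build time = 4980 × 17.9689 = 89485.122 s = 24.86 hours.

24.86 hours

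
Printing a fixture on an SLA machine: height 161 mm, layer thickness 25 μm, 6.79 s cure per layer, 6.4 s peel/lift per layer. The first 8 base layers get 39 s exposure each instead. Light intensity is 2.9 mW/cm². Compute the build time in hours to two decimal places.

23.67 hours

Layer count = ceil(161 / 0.025) = 6440.
Base layers: 8 × (39 + 6.4) → 363.2 s.
Regular layers: 6432 × (6.79 + 6.4) → 84838.08 s.
Sum: 363.2 + 84838.08 = 85201.28 s → 23.67 hours.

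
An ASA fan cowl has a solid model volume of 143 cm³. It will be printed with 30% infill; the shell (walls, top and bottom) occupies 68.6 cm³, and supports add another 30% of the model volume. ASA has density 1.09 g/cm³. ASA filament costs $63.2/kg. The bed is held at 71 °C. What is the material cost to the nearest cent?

$9.22

Interior volume = 143 − 68.6 = 74.4 cm³.
Infill deposited = 0.30 × 74.4, so 22.32 cm³.
Support = 0.30 × 143 = 42.9 cm³.
Deposited volume = 68.6 + 22.32 + 42.9 = 133.82 cm³.
Mass: 133.82 × 1.09 → 145.8638 g.
Cost = 145.8638 g / 1000 × $63.2/kg = $9.22.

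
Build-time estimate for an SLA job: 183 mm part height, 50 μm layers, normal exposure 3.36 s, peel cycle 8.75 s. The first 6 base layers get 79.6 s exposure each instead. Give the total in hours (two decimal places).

Layer count = ceil(183 / 0.05) = 3660.
Bottom layers: 6 × (79.6 + 8.75) → 530.1 s.
Normal layers = 3654 × (3.36 + 8.75), so 44249.94 s.
Sum: 530.1 + 44249.94 = 44780.04 s → 12.44 hours.

12.44 hours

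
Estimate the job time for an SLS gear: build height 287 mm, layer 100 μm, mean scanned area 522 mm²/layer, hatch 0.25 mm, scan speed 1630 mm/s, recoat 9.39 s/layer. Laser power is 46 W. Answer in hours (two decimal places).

Layers = ⌈287/0.1⌉ = 2870.
Per-layer scan distance: 522 / 0.25 → 2088 mm.
Laser time per layer = 2088 / 1630, so 1.281 s.
Layer cycle = 1.281 + 9.39, so 10.671 s.
Total: 2870 × 10.671 s = 30625.77 s → 8.51 hours.

8.51 hours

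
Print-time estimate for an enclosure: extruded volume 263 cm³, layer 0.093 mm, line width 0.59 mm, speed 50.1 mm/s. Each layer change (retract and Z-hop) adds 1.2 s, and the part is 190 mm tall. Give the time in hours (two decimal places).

Line area: 0.093 × 0.59 → 0.05487 mm².
Toolpath length = 263 cm³ / 0.05487 mm² = 263000 / 0.05487 = 4793147.4 mm.
Print-move time = 4793147.4 / 50.1 = 95671.6 s.
Layers = ⌈190/0.093⌉ = 2044.
Z-hop total: 2044 × 1.2 → 2452.8 s.
Total = 95671.6 + 2452.8 = 98124.4 s = 27.26 hours.

27.26 hours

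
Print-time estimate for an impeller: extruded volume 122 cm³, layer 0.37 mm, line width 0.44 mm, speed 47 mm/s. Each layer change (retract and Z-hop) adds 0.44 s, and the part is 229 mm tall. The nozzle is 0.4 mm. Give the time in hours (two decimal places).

Bead cross-section = 0.37 × 0.44 = 0.1628 mm².
Path length: 122000 mm³ / 0.1628 mm² → 749385.7 mm.
Extrusion time = 749385.7 / 47, so 15944.4 s.
Layer count = ceil(229 / 0.37) = 619.
Layer-change overhead = 619 × 0.44, so 272.36 s.
Total = 15944.4 + 272.36 = 16216.76 s = 4.50 hours.

4.50 hours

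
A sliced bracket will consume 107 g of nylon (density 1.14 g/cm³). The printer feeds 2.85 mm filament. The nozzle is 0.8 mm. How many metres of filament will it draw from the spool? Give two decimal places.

Extruded volume: 107/1.14 = 93.8596 cm³ (93859.6 mm³).
A = π r² = π × 1.425² = 6.3794 mm².
L = V/A = 93859.6/6.3794 = 14712.92 mm → 14.71 m.

14.71 m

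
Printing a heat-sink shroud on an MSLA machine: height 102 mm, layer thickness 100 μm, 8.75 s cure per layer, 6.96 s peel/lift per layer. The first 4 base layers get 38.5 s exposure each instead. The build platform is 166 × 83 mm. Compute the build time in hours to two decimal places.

Layers = ⌈102/0.1⌉ = 1020.
Base layers: 4 × (38.5 + 6.96) → 181.84 s.
Regular layers = 1016 × (8.75 + 6.96) = 15961.36 s.
Total = 181.84 + 15961.36 = 16143.2 s = 4.48 hours.

4.48 hours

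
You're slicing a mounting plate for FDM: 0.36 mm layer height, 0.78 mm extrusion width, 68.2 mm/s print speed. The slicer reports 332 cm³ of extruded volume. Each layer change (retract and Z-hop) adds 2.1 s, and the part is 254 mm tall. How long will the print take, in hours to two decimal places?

Line area = 0.36 × 0.78, so 0.2808 mm².
Path length: 332000 mm³ / 0.2808 mm² → 1182336.2 mm.
Extrusion time: 1182336.2 / 68.2 → 17336.3 s.
Number of layers: 254 / 0.36 → 706 (rounded up).
Non-print overhead = 706 × 2.1 = 1482.6 s.
Total = 17336.3 + 1482.6 = 18818.9 s = 5.23 hours.

5.23 hours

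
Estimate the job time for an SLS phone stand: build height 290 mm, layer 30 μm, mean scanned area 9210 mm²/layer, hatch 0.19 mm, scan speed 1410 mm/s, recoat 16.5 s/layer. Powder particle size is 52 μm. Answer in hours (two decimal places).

136.62 hours

Layer count = ceil(290 / 0.03) = 9667.
Per-layer scan distance: 9210 / 0.19 → 48473.7 mm.
Laser time per layer = 48473.7 / 1410 = 34.3785 s.
Layer cycle: 34.3785 + 16.5 → 50.8785 s.
Build time = 9667 × 50.8785 = 491842.4595 s = 136.62 hours.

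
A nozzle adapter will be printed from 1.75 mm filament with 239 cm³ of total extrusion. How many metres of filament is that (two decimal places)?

99.36 m

Filament cross-section = π × (1.75/2)² = 2.4053 mm².
L = 239000 mm³ / 2.4053 mm² = 99363.9 mm, i.e. 99.36 m.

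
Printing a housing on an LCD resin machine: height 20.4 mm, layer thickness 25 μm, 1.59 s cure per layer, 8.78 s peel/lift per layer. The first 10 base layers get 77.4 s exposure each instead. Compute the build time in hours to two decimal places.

Number of layers: 20.4 / 0.025 → 816 (rounded up).
Bottom layers = 10 × (77.4 + 8.78), so 861.8 s.
Remaining layers = 806 × (1.59 + 8.78) = 8358.22 s.
Sum: 861.8 + 8358.22 = 9220.02 s → 2.56 hours.

2.56 hours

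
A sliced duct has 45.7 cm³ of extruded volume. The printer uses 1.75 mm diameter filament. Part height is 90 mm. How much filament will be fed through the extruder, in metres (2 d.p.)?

19.00 m

Filament cross-section = π × (1.75/2)² = 2.4053 mm².
Length = 45.7 cm³ / 2.4053 mm² = 45700 / 2.4053 = 18999.71 mm = 19.00 m.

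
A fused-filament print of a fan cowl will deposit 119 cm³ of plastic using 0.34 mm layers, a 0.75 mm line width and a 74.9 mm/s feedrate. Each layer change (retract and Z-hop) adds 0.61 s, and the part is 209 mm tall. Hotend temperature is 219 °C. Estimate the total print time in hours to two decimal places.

1.83 hours

Extrusion cross-section = 0.34 × 0.75, so 0.255 mm².
Total extruded path = 119000/0.255 = 466666.7 mm.
Extrusion time = 466666.7 / 74.9, so 6230.5 s.
Layers = ⌈209/0.34⌉ = 615.
Layer-change overhead = 615 × 0.61 = 375.15 s.
Altogether 6230.5 + 375.15 = 6605.65 s, i.e. 1.83 hours.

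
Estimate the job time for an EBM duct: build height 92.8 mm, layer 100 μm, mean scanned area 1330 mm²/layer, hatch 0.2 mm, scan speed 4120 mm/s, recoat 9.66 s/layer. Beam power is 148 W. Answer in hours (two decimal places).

Layer count = ceil(92.8 / 0.1) = 928.
Per-layer scan distance: 1330 / 0.2 → 6650 mm.
Beam time per layer: 6650 / 4120 → 1.6141 s.
Time per layer = 1.6141 + 9.66 = 11.2741 s.
928 layers × 11.2741 s/layer = 10462.3648 s, i.e. 2.91 hours.

2.91 hours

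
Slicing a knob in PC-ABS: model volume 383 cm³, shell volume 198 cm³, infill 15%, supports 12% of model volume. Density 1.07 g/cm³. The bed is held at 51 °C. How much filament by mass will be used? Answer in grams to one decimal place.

Infill region: 383 − 198 → 185 cm³.
Infill volume = 0.15 × 185, so 27.75 cm³.
Support = 0.12 × 383 = 45.96 cm³.
Total extruded = 198 + 27.75 + 45.96 = 271.71 cm³.
Mass = 271.71 × 1.07 = 290.7297 g.

290.7 g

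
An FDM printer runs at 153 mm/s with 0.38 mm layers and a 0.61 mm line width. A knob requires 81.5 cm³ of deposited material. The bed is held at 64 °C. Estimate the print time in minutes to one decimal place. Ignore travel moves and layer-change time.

38.3 minutes

Line area = 0.38 × 0.61, so 0.2318 mm².
Path length: 81500 mm³ / 0.2318 mm² → 351596.2 mm.
Extrusion time = 351596.2 / 153, so 2298 s.
Converting: 2298 s = 38.3 minutes.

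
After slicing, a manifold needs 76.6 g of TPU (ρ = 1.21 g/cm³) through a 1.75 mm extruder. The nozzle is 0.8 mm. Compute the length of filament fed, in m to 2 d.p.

Volume = 76.6 g / 1.21 g·cm⁻³ = 63.3058 cm³ = 63305.8 mm³.
Filament cross-section = π × (1.75/2)² = 2.4053 mm².
L = V/A = 63305.8/2.4053 = 26319.29 mm → 26.32 m.

26.32 m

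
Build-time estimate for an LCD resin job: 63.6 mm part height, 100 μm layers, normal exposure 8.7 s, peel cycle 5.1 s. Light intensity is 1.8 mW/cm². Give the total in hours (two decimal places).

Layers = ⌈63.6/0.1⌉ = 636.
Each layer takes: 8.7 + 5.1 → 13.8 s.
Build time: 636 × 13.8 s = 8776.8 s, i.e. 2.44 hours.

2.44 hours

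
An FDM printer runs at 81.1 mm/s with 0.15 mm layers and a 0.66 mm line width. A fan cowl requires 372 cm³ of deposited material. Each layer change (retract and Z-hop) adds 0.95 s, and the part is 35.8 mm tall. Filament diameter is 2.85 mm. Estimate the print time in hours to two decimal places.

12.93 hours

Extrusion cross-section = 0.15 × 0.66 = 0.099 mm².
Path length: 372000 mm³ / 0.099 mm² → 3757575.8 mm.
Print-move time: 3757575.8 / 81.1 → 46332.6 s.
Layers = ⌈35.8/0.15⌉ = 239.
Z-hop total = 239 × 0.95 = 227.05 s.
Altogether 46332.6 + 227.05 = 46559.65 s, i.e. 12.93 hours.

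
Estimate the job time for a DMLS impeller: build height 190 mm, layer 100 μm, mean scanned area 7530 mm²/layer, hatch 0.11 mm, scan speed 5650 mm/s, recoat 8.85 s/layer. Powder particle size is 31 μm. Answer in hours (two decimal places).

Number of layers: 190 / 0.1 → 1900 (rounded up).
Hatch length per layer = 7530 / 0.11 = 68454.5 mm.
Scan time per layer: 68454.5 / 5650 → 12.1158 s.
Time per layer = 12.1158 + 8.85 = 20.9658 s.
Total: 1900 × 20.9658 s = 39835.02 s → 11.07 hours.

11.07 hours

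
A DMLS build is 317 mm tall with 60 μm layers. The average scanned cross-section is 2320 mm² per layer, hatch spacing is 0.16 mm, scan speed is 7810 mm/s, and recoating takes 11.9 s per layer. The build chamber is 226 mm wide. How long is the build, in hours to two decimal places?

Layers = ⌈317/0.06⌉ = 5284.
Per-layer scan distance = 2320 / 0.16, so 14500 mm.
Scan time per layer: 14500 / 7810 → 1.8566 s.
Per-layer time: 1.8566 + 11.9 → 13.7566 s.
Total: 5284 × 13.7566 s = 72689.8744 s → 20.19 hours.

20.19 hours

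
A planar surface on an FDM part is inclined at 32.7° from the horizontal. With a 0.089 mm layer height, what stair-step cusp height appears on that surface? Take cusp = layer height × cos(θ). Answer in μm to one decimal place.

74.9 μm

cos(32.7°) = 0.8415, so cusp = 0.089 × 0.8415 = 0.074894 mm → 74.9 μm.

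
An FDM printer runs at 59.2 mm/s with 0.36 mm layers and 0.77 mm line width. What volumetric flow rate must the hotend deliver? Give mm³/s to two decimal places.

Bead cross-section: 0.36 × 0.77 → 0.2772 mm².
Volumetric flow = 59.2 × 0.2772 = 16.41 mm³/s.

16.41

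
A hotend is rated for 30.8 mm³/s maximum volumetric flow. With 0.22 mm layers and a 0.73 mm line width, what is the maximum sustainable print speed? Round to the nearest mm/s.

A = 0.22 × 0.73, so 0.1606 mm².
Max speed = 30.8 / 0.1606 = 191.78 ≈ 192 mm/s.

192 mm/s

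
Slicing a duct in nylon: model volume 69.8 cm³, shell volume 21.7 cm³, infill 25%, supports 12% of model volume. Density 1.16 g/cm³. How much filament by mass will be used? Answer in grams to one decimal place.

Infill region: 69.8 − 21.7 → 48.1 cm³.
Deposited infill = 0.25 × 48.1, so 12.025 cm³.
Support = 0.12 × 69.8 = 8.376 cm³.
Total extruded = 21.7 + 12.025 + 8.376, so 42.101 cm³.
Mass: 42.101 × 1.16 → 48.83716 g.

48.8 g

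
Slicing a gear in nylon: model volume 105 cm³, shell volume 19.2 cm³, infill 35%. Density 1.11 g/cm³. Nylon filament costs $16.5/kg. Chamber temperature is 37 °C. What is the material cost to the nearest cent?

$0.90

Infill region: 105 − 19.2 → 85.8 cm³.
Deposited infill = 0.35 × 85.8, so 30.03 cm³.
Total printed volume = 19.2 + 30.03 = 49.23 cm³.
Mass = 49.23 × 1.11 = 54.6453 g.
Cost = 54.6453 g / 1000 × $16.5/kg = $0.90.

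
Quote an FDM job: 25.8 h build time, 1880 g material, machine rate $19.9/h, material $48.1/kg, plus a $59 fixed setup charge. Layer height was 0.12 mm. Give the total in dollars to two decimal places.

Machine-time cost: 19.9 × 25.8 → $513.42.
Feedstock cost = 48.1 × 1880/1000, so $90.428.
Total = 513.42 + 90.428 + 59 = 662.848 ≈ $662.85.

$662.85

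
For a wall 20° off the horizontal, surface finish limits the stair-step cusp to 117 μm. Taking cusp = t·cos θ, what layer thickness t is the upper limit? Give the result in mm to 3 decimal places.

t = h_c / cos θ = 0.117 / 0.9397 = 0.125 mm.

0.125 mm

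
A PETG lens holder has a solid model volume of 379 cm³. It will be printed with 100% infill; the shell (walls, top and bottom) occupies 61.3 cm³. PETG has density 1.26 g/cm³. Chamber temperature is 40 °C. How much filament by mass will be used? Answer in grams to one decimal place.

Infill region = 379 − 61.3, so 317.7 cm³.
Deposited infill = 1.00 × 317.7 = 317.7 cm³.
Total extruded = 61.3 + 317.7, so 379 cm³.
Mass = 379 × 1.26 = 477.54 g.

477.5 g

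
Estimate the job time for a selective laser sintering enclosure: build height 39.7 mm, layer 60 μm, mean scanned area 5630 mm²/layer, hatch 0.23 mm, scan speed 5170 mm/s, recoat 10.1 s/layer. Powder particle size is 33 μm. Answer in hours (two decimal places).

2.73 hours

Layer count = ceil(39.7 / 0.06) = 662.
Scan path per layer = 5630 / 0.23 = 24478.3 mm.
Laser time per layer = 24478.3 / 5170, so 4.7347 s.
Time per layer = 4.7347 + 10.1, so 14.8347 s.
662 layers × 14.8347 s/layer = 9820.5714 s, i.e. 2.73 hours.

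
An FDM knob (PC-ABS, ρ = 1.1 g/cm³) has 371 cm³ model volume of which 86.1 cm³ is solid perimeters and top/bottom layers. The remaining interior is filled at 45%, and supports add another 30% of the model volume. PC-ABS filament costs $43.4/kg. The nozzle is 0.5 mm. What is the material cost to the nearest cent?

Infill region: 371 − 86.1 → 284.9 cm³.
Infill deposited = 0.45 × 284.9 = 128.205 cm³.
Support: 0.30 × 371 → 111.3 cm³.
Deposited volume = 86.1 + 128.205 + 111.3, so 325.605 cm³.
Mass: 325.605 × 1.1 → 358.1655 g.
At $43.4/kg: 358.1655/1000 × 43.4 = $15.54.

$15.54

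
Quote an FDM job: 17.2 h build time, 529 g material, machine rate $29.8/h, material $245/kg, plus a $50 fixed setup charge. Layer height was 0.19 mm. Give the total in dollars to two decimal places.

$692.17

Machine cost = 29.8 × 17.2, so $512.56.
Material cost: 245 × 529/1000 → $129.605.
Adding setup: 512.56 + 129.605 + 50 → 692.165 ≈ $692.17.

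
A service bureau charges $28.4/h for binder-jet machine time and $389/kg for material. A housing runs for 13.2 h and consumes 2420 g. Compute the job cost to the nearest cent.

$1316.26

Time charge = 28.4 × 13.2 = $374.88.
Feedstock cost = 389 × 2420/1000, so $941.38.
Total = 374.88 + 941.38 = $1316.26.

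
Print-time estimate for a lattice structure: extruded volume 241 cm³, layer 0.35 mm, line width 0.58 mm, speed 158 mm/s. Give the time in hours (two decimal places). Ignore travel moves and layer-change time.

Extrusion cross-section = 0.35 × 0.58, so 0.203 mm².
Total extruded path = 241000/0.203 = 1187192.1 mm.
Extrusion time = 1187192.1 / 158 = 7513.9 s.
That's 7513.9 s → 2.09 hours.

2.09 hours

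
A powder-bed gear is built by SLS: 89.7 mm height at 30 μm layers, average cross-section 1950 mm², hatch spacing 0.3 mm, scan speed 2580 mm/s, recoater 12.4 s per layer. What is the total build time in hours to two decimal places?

Layers = ⌈89.7/0.03⌉ = 2990.
Scan path per layer = 1950 / 0.3 = 6500 mm.
Scan time per layer: 6500 / 2580 → 2.5194 s.
Per-layer time: 2.5194 + 12.4 → 14.9194 s.
Build time = 2990 × 14.9194 = 44609.006 s = 12.39 hours.

12.39 hours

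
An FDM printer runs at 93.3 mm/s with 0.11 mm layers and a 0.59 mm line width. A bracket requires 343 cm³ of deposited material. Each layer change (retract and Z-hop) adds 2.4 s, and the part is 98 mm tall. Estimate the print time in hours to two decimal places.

Line area = 0.11 × 0.59, so 0.0649 mm².
Path length: 343000 mm³ / 0.0649 mm² → 5285053.9 mm.
Extrusion time = 5285053.9 / 93.3 = 56645.8 s.
Layers = ⌈98/0.11⌉ = 891.
Z-hop total = 891 × 2.4, so 2138.4 s.
Altogether 56645.8 + 2138.4 = 58784.2 s, i.e. 16.33 hours.

16.33 hours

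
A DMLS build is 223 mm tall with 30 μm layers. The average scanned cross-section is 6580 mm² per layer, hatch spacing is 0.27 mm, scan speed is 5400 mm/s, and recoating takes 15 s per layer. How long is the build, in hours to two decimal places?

Layers = ⌈223/0.03⌉ = 7434.
Hatch length per layer = 6580 / 0.27 = 24370.4 mm.
Laser time per layer = 24370.4 / 5400 = 4.513 s.
Layer cycle = 4.513 + 15, so 19.513 s.
Total: 7434 × 19.513 s = 145059.642 s → 40.29 hours.

40.29 hours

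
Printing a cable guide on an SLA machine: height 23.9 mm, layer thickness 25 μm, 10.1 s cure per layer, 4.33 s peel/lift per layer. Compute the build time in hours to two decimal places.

3.83 hours

Layer count = ceil(23.9 / 0.025) = 956.
Per-layer time = 10.1 + 4.33, so 14.43 s.
Total = 956 × 14.43 = 13795.08 s = 3.83 hours.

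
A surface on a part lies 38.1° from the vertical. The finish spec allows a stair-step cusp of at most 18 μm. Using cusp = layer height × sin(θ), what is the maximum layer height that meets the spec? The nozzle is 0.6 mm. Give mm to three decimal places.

0.029 mm

sin(38.1°) = 0.6170; t_max = 0.018/0.6170 = 0.029 mm.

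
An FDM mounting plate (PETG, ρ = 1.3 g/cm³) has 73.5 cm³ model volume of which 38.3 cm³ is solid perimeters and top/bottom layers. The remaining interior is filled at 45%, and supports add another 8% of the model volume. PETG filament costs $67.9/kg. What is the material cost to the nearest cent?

$5.30

Infill region: 73.5 − 38.3 → 35.2 cm³.
Deposited infill = 0.45 × 35.2 = 15.84 cm³.
Support: 0.08 × 73.5 → 5.88 cm³.
Total printed volume = 38.3 + 15.84 + 5.88 = 60.02 cm³.
Mass = 60.02 × 1.3 = 78.026 g.
Cost = 78.026 g / 1000 × $67.9/kg = $5.30.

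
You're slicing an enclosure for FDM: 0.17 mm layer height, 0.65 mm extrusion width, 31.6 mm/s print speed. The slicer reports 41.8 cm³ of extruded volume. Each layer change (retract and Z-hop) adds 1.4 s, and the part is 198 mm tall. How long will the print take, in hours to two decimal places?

3.78 hours

Bead cross-section: 0.17 × 0.65 → 0.1105 mm².
Toolpath length = 41.8 cm³ / 0.1105 mm² = 41800 / 0.1105 = 378280.5 mm.
Print-move time: 378280.5 / 31.6 → 11970.9 s.
Layer count = ceil(198 / 0.17) = 1165.
Non-print overhead: 1165 × 1.4 → 1631 s.
Altogether 11970.9 + 1631 = 13601.9 s, i.e. 3.78 hours.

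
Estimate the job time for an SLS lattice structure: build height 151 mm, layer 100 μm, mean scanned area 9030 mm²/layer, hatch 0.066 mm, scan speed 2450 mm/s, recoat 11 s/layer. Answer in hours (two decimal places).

Number of layers: 151 / 0.1 → 1510 (rounded up).
Hatch length per layer = 9030 / 0.066 = 136818.2 mm.
Per-layer scan time = 136818.2 / 2450 = 55.8442 s.
Per-layer time = 55.8442 + 11 = 66.8442 s.
1510 layers × 66.8442 s/layer = 100934.742 s, i.e. 28.04 hours.

28.04 hours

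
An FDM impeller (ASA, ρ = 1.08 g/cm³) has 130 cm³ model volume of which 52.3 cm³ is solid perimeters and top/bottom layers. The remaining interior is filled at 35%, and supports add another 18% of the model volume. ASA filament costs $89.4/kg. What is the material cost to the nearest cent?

Interior volume = 130 − 52.3 = 77.7 cm³.
Infill deposited = 0.35 × 77.7 = 27.195 cm³.
Support = 0.18 × 130 = 23.4 cm³.
Total extruded = 52.3 + 27.195 + 23.4, so 102.895 cm³.
Mass = 102.895 × 1.08, so 111.1266 g.
Cost = 111.1266 g / 1000 × $89.4/kg = $9.93.

$9.93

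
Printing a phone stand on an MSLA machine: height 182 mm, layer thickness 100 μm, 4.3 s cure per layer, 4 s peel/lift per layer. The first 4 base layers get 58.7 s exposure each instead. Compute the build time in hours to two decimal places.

Number of layers: 182 / 0.1 → 1820 (rounded up).
Burn-in layers = 4 × (58.7 + 4), so 250.8 s.
Regular layers: 1816 × (4.3 + 4) → 15072.8 s.
Total = 250.8 + 15072.8 = 15323.6 s = 4.26 hours.

4.26 hours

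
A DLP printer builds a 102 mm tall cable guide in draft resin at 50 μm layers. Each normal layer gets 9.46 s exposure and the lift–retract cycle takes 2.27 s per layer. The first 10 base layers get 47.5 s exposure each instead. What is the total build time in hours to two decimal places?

6.75 hours

Layer count = ceil(102 / 0.05) = 2040.
Bottom layers = 10 × (47.5 + 2.27) = 497.7 s.
Normal layers = 2030 × (9.46 + 2.27) = 23811.9 s.
Total = 497.7 + 23811.9 = 24309.6 s = 6.75 hours.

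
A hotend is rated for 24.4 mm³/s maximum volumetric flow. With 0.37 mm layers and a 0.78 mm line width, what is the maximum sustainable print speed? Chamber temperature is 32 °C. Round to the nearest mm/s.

85 mm/s

Extrusion cross-section: 0.37 × 0.78 → 0.2886 mm².
Max speed = 24.4 / 0.2886 = 84.55 ≈ 85 mm/s.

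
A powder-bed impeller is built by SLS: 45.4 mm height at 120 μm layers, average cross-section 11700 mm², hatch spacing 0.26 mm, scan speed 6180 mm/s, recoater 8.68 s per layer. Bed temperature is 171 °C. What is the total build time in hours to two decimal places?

1.68 hours

Layer count = ceil(45.4 / 0.12) = 379.
Per-layer scan distance = 11700 / 0.26 = 45000 mm.
Scan time per layer = 45000 / 6180, so 7.2816 s.
Per-layer time: 7.2816 + 8.68 → 15.9616 s.
Total: 379 × 15.9616 s = 6049.4464 s → 1.68 hours.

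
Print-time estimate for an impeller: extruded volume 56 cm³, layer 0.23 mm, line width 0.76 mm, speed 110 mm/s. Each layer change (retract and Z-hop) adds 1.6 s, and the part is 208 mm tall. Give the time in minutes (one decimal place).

72.7 minutes

Line area = 0.23 × 0.76 = 0.1748 mm².
Toolpath length = 56 cm³ / 0.1748 mm² = 56000 / 0.1748 = 320366.1 mm.
Time extruding = 320366.1 / 110, so 2912.4 s.
Layers = ⌈208/0.23⌉ = 905.
Non-print overhead: 905 × 1.6 → 1448 s.
Altogether 2912.4 + 1448 = 4360.4 s, i.e. 72.7 minutes.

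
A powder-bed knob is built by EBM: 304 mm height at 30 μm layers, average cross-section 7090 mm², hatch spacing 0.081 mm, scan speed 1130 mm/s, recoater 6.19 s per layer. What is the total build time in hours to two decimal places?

235.48 hours

Layer count = ceil(304 / 0.03) = 10134.
Hatch length per layer: 7090 / 0.081 → 87530.9 mm.
Scan time per layer = 87530.9 / 1130 = 77.461 s.
Time per layer: 77.461 + 6.19 → 83.651 s.
Total: 10134 × 83.651 s = 847719.234 s → 235.48 hours.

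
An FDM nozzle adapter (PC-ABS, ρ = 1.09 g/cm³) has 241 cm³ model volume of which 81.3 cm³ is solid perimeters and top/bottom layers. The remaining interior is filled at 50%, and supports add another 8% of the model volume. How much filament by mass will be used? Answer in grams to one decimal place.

Infill region = 241 − 81.3 = 159.7 cm³.
Infill volume = 0.50 × 159.7 = 79.85 cm³.
Support: 0.08 × 241 → 19.28 cm³.
Total extruded = 81.3 + 79.85 + 19.28 = 180.43 cm³.
Mass = 180.43 × 1.09, so 196.6687 g.

196.7 g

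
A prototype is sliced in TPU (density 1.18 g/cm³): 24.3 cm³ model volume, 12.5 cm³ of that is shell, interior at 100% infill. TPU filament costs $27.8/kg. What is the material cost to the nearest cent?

Infill region: 24.3 − 12.5 → 11.8 cm³.
Infill volume = 1.00 × 11.8 = 11.8 cm³.
Total extruded = 12.5 + 11.8, so 24.3 cm³.
Mass = 24.3 × 1.18, so 28.674 g.
Cost = 28.674 g / 1000 × $27.8/kg = $0.80.

$0.80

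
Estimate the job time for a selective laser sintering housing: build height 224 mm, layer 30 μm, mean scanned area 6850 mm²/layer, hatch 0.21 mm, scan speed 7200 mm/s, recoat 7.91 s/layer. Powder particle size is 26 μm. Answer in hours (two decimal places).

25.80 hours

Number of layers: 224 / 0.03 → 7467 (rounded up).
Per-layer scan distance = 6850 / 0.21, so 32619 mm.
Scan time per layer = 32619 / 7200, so 4.5304 s.
Time per layer = 4.5304 + 7.91 = 12.4404 s.
Total: 7467 × 12.4404 s = 92892.4668 s → 25.80 hours.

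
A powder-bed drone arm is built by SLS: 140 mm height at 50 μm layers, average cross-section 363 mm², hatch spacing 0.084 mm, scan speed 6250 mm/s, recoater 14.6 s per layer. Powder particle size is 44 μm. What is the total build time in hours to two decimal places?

11.89 hours

Layer count = ceil(140 / 0.05) = 2800.
Scan path per layer: 363 / 0.084 → 4321.4 mm.
Per-layer scan time = 4321.4 / 6250, so 0.6914 s.
Per-layer time = 0.6914 + 14.6, so 15.2914 s.
2800 layers × 15.2914 s/layer = 42815.92 s, i.e. 11.89 hours.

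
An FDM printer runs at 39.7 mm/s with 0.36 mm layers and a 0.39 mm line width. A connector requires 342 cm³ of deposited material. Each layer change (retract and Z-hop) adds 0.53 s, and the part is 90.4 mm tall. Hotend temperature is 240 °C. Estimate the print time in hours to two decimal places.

Extrusion cross-section = 0.36 × 0.39 = 0.1404 mm².
Path length: 342000 mm³ / 0.1404 mm² → 2435897.4 mm.
Print-move time: 2435897.4 / 39.7 → 61357.6 s.
Number of layers: 90.4 / 0.36 → 252 (rounded up).
Non-print overhead: 252 × 0.53 → 133.56 s.
Altogether 61357.6 + 133.56 = 61491.16 s, i.e. 17.08 hours.

17.08 hours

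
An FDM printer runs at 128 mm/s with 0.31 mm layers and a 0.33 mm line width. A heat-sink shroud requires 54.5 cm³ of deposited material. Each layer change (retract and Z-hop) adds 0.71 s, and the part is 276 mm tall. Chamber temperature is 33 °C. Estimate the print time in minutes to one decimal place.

79.9 minutes

Bead cross-section = 0.31 × 0.33 = 0.1023 mm².
Path length: 54500 mm³ / 0.1023 mm² → 532746.8 mm.
Extrusion time = 532746.8 / 128, so 4162.1 s.
Number of layers: 276 / 0.31 → 891 (rounded up).
Layer-change overhead = 891 × 0.71 = 632.61 s.
Altogether 4162.1 + 632.61 = 4794.71 s, i.e. 79.9 minutes.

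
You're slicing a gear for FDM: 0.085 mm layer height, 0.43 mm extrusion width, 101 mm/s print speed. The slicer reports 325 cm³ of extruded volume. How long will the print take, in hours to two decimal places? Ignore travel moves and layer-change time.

24.46 hours

Extrusion cross-section = 0.085 × 0.43, so 0.03655 mm².
Toolpath length = 325 cm³ / 0.03655 mm² = 325000 / 0.03655 = 8891928.9 mm.
Print-move time: 8891928.9 / 101 → 88038.9 s.
88038.9 s = 24.46 hours.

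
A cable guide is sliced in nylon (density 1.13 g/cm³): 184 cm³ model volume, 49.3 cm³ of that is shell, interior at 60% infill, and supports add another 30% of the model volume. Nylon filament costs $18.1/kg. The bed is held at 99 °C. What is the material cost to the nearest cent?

$3.79

Interior volume = 184 − 49.3, so 134.7 cm³.
Deposited infill = 0.60 × 134.7, so 80.82 cm³.
Support: 0.30 × 184 → 55.2 cm³.
Total printed volume = 49.3 + 80.82 + 55.2, so 185.32 cm³.
Mass: 185.32 × 1.13 → 209.4116 g.
At $18.1/kg: 209.4116/1000 × 18.1 = $3.79.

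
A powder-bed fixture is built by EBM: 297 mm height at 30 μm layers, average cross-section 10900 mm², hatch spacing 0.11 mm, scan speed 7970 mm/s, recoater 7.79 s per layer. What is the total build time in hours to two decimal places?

Layer count = ceil(297 / 0.03) = 9900.
Per-layer scan distance = 10900 / 0.11 = 99090.9 mm.
Scan time per layer: 99090.9 / 7970 → 12.433 s.
Layer cycle = 12.433 + 7.79, so 20.223 s.
Total: 9900 × 20.223 s = 200207.7 s → 55.61 hours.

55.61 hours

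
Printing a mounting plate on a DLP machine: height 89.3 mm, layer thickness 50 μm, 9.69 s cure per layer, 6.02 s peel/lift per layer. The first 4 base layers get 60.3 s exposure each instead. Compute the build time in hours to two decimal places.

Layer count = ceil(89.3 / 0.05) = 1786.
Bottom layers = 4 × (60.3 + 6.02) = 265.28 s.
Regular layers: 1782 × (9.69 + 6.02) → 27995.22 s.
Total = 265.28 + 27995.22 = 28260.5 s = 7.85 hours.

7.85 hours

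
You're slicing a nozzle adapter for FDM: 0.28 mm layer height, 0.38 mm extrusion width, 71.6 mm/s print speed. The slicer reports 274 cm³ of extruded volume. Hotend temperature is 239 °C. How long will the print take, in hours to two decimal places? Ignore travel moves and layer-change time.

9.99 hours

Extrusion cross-section: 0.28 × 0.38 → 0.1064 mm².
Toolpath length = 274 cm³ / 0.1064 mm² = 274000 / 0.1064 = 2575188 mm.
Print-move time = 2575188 / 71.6, so 35966.3 s.
35966.3 s = 9.99 hours.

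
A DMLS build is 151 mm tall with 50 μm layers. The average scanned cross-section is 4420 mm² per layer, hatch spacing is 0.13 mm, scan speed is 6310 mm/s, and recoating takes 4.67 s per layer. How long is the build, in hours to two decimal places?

8.44 hours

Number of layers: 151 / 0.05 → 3020 (rounded up).
Hatch length per layer: 4420 / 0.13 → 34000 mm.
Laser time per layer = 34000 / 6310 = 5.3883 s.
Time per layer: 5.3883 + 4.67 → 10.0583 s.
3020 layers × 10.0583 s/layer = 30376.066 s, i.e. 8.44 hours.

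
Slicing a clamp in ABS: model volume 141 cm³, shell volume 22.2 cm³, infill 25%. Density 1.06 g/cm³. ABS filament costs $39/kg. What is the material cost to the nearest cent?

Infill region: 141 − 22.2 → 118.8 cm³.
Deposited infill: 0.25 × 118.8 → 29.7 cm³.
Total printed volume = 22.2 + 29.7, so 51.9 cm³.
Mass: 51.9 × 1.06 → 55.014 g.
At $39/kg: 55.014/1000 × 39 = $2.15.

$2.15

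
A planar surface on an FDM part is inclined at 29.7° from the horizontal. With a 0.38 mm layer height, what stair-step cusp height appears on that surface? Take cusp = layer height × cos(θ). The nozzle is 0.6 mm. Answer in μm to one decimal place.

h_c = t·cos θ = 0.38 × 0.8686 = 0.330068 mm (330.1 μm).

330.1 μm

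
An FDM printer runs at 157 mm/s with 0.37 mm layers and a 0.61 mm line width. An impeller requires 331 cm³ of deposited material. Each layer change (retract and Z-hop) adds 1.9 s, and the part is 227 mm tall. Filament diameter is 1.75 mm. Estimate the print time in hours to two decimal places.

Extrusion cross-section = 0.37 × 0.61, so 0.2257 mm².
Total extruded path = 331000/0.2257 = 1466548.5 mm.
Time extruding = 1466548.5 / 157 = 9341.1 s.
Layer count = ceil(227 / 0.37) = 614.
Non-print overhead: 614 × 1.9 → 1166.6 s.
Total = 9341.1 + 1166.6 = 10507.7 s = 2.92 hours.

2.92 hours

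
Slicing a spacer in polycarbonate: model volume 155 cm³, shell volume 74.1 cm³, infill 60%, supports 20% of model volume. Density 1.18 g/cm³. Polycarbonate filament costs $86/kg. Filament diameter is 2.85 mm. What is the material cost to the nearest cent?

Infill region = 155 − 74.1 = 80.9 cm³.
Infill volume = 0.60 × 80.9, so 48.54 cm³.
Support = 0.20 × 155, so 31 cm³.
Deposited volume: 74.1 + 48.54 + 31 → 153.64 cm³.
Mass = 153.64 × 1.18 = 181.2952 g.
Cost = 181.2952 g / 1000 × $86/kg = $15.59.

$15.59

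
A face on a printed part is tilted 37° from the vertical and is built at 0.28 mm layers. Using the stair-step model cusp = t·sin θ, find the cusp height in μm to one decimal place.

168.5 μm

sin(37°) = 0.6018, so cusp = 0.28 × 0.6018 = 0.168504 mm → 168.5 μm.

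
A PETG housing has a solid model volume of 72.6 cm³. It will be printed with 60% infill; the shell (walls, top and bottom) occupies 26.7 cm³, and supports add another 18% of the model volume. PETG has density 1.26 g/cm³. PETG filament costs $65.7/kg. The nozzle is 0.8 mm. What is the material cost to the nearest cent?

Volume inside the shell = 72.6 − 26.7, so 45.9 cm³.
Deposited infill = 0.60 × 45.9 = 27.54 cm³.
Support: 0.18 × 72.6 → 13.068 cm³.
Deposited volume: 26.7 + 27.54 + 13.068 → 67.308 cm³.
Mass = 67.308 × 1.26 = 84.80808 g.
Cost = 84.80808 g / 1000 × $65.7/kg = $5.57.

$5.57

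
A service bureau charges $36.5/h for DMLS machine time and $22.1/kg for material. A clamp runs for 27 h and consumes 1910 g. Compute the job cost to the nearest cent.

$1027.71

Machine cost = 36.5 × 27 = $985.50.
Material cost = 22.1 × 1910/1000, so $42.211.
Total = 985.50 + 42.211 = 1027.711 ≈ $1027.71.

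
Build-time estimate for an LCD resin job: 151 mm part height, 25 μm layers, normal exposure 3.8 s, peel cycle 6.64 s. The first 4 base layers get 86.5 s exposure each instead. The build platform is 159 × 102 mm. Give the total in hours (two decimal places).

17.61 hours

Layer count = ceil(151 / 0.025) = 6040.
Burn-in layers: 4 × (86.5 + 6.64) → 372.56 s.
Regular layers = 6036 × (3.8 + 6.64) = 63015.84 s.
Sum: 372.56 + 63015.84 = 63388.4 s → 17.61 hours.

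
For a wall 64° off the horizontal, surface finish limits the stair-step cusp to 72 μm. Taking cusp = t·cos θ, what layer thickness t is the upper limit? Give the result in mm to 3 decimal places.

0.164 mm

t = h_c / cos θ = 0.072 / 0.4384 = 0.164 mm.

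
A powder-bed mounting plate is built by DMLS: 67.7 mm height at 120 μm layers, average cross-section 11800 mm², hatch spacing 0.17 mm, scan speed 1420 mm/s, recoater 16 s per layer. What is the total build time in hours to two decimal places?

Layer count = ceil(67.7 / 0.12) = 565.
Per-layer scan distance = 11800 / 0.17, so 69411.8 mm.
Per-layer scan time = 69411.8 / 1420, so 48.8815 s.
Per-layer time = 48.8815 + 16 = 64.8815 s.
Build time = 565 × 64.8815 = 36658.0475 s = 10.18 hours.

10.18 hours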